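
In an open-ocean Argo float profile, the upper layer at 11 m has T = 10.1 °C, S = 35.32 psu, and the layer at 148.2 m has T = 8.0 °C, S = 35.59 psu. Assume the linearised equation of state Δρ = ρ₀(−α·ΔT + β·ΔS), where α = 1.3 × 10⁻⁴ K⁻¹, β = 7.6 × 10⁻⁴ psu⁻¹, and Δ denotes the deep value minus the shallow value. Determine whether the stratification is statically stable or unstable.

stable

ΔT = 8.0 − 10.1 = -2.1 K and ΔS = 35.59 − 35.32 = +0.27 psu (deep − shallow).
−αΔT = 2.73 × 10⁻⁴; βΔS = 2.052 × 10⁻⁴; sum Δρ/ρ₀ = 4.782 × 10⁻⁴.
Δρ/ρ₀ > 0, so Δρ > 0: deeper water is denser → statically stable.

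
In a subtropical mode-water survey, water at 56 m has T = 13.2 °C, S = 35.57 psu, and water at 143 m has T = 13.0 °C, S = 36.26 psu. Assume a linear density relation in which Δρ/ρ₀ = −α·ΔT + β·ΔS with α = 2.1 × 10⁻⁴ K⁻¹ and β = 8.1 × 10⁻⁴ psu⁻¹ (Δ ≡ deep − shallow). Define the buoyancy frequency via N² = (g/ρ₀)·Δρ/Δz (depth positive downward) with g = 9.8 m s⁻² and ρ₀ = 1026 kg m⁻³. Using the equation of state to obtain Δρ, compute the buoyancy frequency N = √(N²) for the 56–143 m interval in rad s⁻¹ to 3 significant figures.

8.23 × 10⁻³ rad s⁻¹

ΔT = -0.2 K, ΔS = +0.69 psu (deep − shallow).
Δρ/ρ₀ = −αΔT + βΔS = 4.20 × 10⁻⁵ + 5.589 × 10⁻⁴ = 6.009 × 10⁻⁴, so Δρ ≈ 0.6165 kg m⁻³.
N² = (g/ρ₀)·Δρ/Δz = g·(Δρ/ρ₀)/Δz = 9.8 × 6.009 × 10⁻⁴ / 87 = 6.7688 × 10⁻⁵ s⁻².
N = √(6.7688 × 10⁻⁵) = 8.2273 × 10⁻³ rad s⁻¹ ≈ 8.23 × 10⁻³ rad s⁻¹.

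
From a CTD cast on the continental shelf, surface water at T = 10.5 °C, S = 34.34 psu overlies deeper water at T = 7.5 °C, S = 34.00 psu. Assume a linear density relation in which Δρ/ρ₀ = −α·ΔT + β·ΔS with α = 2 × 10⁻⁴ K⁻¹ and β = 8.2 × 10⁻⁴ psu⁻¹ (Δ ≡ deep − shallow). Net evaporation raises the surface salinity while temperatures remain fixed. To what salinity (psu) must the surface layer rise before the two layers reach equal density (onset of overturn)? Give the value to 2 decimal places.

Neutral buoyancy requires −α(T_deep − T_surf) + β(S_deep − S_surf′) = 0.
S_surf′ = S_deep − (α/β)·ΔT = 34.00 − (2 × 10⁻⁴/8.2 × 10⁻⁴)·(-3.0) = 34.7317 psu.
Increase required: 34.7317 − 34.34 = 0.3917 psu.

34.73 psu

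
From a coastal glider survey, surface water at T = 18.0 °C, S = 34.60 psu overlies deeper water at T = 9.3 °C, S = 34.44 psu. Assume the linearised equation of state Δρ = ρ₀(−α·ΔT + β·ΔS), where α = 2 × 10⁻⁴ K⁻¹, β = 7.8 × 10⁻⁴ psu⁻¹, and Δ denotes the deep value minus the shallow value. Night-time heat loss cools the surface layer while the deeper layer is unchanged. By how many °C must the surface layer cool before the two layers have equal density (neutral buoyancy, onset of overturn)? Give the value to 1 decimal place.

Neutral buoyancy requires Δρ = 0, i.e. −α(T_deep − T_surf′) + β(S_deep − S_surf) = 0.
T_surf′ = T_deep − (β/α)·ΔS = 9.3 − (7.8 × 10⁻⁴/2 × 10⁻⁴)·(-0.16) = 9.924 °C.
Cooling required: 18.0 − (9.924) = 8.076 °C.

8.1 °C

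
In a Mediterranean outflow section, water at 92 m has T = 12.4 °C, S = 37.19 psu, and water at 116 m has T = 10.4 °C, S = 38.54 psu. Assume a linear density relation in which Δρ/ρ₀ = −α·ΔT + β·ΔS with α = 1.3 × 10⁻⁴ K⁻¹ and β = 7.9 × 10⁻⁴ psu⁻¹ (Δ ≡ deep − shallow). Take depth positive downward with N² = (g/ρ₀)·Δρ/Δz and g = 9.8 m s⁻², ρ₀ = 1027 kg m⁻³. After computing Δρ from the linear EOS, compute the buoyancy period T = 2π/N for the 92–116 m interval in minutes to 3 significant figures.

ΔT = -2.0 K, ΔS = +1.35 psu (deep − shallow).
Δρ/ρ₀ = −αΔT + βΔS = 2.60 × 10⁻⁴ + 1.0665 × 10⁻³ = 1.3265 × 10⁻³, so Δρ ≈ 1.362 kg m⁻³.
N² = (g/ρ₀)·Δρ/Δz = g·(Δρ/ρ₀)/Δz = 9.8 × 1.3265 × 10⁻³ / 24 = 5.4165 × 10⁻⁴ s⁻².
N = √(5.4165 × 10⁻⁴) = 0.023273 rad s⁻¹ → T = 2π/N = 269.98 s = 4.4997 min ≈ 4.50 min.

4.50 min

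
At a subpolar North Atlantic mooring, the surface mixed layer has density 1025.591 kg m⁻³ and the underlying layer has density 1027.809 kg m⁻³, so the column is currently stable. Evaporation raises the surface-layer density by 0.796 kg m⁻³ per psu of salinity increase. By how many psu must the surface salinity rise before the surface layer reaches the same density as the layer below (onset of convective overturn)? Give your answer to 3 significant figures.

2.79 psu

Density deficit of the surface layer: 1027.809 − 1025.591 = 2.218 kg m⁻³.
Required change = 2.218 / 0.796 = 2.79 psu.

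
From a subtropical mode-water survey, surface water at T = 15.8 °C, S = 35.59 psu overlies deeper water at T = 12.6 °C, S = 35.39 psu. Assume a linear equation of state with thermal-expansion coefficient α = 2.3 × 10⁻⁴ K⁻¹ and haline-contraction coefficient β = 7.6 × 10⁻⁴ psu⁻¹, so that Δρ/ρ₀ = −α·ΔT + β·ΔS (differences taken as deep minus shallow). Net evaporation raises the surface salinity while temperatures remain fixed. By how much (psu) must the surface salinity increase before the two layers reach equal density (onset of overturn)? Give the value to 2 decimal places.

Neutral buoyancy requires −α(T_deep − T_surf) + β(S_deep − S_surf′) = 0.
S_surf′ = S_deep − (α/β)·ΔT = 35.39 − (2.3 × 10⁻⁴/7.6 × 10⁻⁴)·(-3.2) = 36.3584 psu.
Increase required: 36.3584 − 35.59 = 0.7684 psu.

0.77 psu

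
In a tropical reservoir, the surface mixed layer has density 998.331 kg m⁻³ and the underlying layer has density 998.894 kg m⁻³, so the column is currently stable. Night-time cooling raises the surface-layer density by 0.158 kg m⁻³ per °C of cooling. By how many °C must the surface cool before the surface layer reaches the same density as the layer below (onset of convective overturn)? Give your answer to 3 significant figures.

Density deficit of the surface layer: 998.894 − 998.331 = 0.563 kg m⁻³.
Required change = 0.563 / 0.158 = 3.56 °C.

3.56 °C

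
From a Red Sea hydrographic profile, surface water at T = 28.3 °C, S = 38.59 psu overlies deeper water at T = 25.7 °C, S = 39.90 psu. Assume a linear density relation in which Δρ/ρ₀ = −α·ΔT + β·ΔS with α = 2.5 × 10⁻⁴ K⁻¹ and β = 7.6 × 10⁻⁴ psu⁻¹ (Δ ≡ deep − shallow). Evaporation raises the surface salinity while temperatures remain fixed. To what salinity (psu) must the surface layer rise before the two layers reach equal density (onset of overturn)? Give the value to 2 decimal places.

40.76 psu

Neutral buoyancy requires −α(T_deep − T_surf) + β(S_deep − S_surf′) = 0.
S_surf′ = S_deep − (α/β)·ΔT = 39.90 − (2.5 × 10⁻⁴/7.6 × 10⁻⁴)·(-2.6) = 40.7553 psu.
Increase required: 40.7553 − 38.59 = 2.1653 psu.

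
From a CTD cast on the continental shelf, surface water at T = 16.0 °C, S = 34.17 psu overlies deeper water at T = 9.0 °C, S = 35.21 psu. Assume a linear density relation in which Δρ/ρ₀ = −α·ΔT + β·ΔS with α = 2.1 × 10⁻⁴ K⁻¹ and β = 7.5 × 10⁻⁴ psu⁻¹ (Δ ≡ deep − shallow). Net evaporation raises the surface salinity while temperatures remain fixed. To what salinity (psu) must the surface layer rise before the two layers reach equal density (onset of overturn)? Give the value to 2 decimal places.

37.17 psu

Neutral buoyancy requires −α(T_deep − T_surf) + β(S_deep − S_surf′) = 0.
S_surf′ = S_deep − (α/β)·ΔT = 35.21 − (2.1 × 10⁻⁴/7.5 × 10⁻⁴)·(-7.0) = 37.1700 psu.
Increase required: 37.1700 − 34.17 = 3.0000 psu.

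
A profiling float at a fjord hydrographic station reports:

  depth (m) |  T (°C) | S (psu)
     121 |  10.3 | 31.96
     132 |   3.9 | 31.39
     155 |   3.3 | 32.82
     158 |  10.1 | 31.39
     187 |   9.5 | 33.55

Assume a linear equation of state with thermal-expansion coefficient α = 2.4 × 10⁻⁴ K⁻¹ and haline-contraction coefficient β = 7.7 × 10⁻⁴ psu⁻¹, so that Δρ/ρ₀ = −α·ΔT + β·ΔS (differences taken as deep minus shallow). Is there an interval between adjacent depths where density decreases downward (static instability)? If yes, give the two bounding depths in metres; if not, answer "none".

Evaluate Δρ/ρ₀ = −αΔT + βΔS across each adjacent pair:
  121–132 m: −αΔT+βΔS = −(2.4 × 10⁻⁴)(-6.4)+(7.7 × 10⁻⁴)(-0.57) = 1.1 × 10⁻³ → stable
  132–155 m: −αΔT+βΔS = −(2.4 × 10⁻⁴)(-0.6)+(7.7 × 10⁻⁴)(+1.43) = 1.2 × 10⁻³ → stable
  155–158 m: −αΔT+βΔS = −(2.4 × 10⁻⁴)(+6.8)+(7.7 × 10⁻⁴)(-1.43) = -2.7 × 10⁻³ → UNSTABLE
  158–187 m: −αΔT+βΔS = −(2.4 × 10⁻⁴)(-0.6)+(7.7 × 10⁻⁴)(+2.16) = 1.8 × 10⁻³ → stable
The 155–158 m interval has Δρ < 0: lighter water underlies denser water.

155–158 m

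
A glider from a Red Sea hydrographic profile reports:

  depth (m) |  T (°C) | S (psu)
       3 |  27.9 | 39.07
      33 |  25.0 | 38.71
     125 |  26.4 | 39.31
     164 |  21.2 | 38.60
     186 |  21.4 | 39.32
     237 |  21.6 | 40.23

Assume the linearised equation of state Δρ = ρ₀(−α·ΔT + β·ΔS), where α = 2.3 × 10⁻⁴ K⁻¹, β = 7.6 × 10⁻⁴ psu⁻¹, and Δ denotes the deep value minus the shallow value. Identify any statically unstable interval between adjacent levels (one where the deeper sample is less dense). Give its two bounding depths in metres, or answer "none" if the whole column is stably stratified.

none

Evaluate Δρ/ρ₀ = −αΔT + βΔS across each adjacent pair:
  3–33 m: −αΔT+βΔS = −(2.3 × 10⁻⁴)(-2.9)+(7.6 × 10⁻⁴)(-0.36) = 3.9 × 10⁻⁴ → stable
  33–125 m: −αΔT+βΔS = −(2.3 × 10⁻⁴)(+1.4)+(7.6 × 10⁻⁴)(+0.60) = 1.3 × 10⁻⁴ → stable
  125–164 m: −αΔT+βΔS = −(2.3 × 10⁻⁴)(-5.2)+(7.6 × 10⁻⁴)(-0.71) = 6.6 × 10⁻⁴ → stable
  164–186 m: −αΔT+βΔS = −(2.3 × 10⁻⁴)(+0.2)+(7.6 × 10⁻⁴)(+0.72) = 5.0 × 10⁻⁴ → stable
  186–237 m: −αΔT+βΔS = −(2.3 × 10⁻⁴)(+0.2)+(7.6 × 10⁻⁴)(+0.91) = 6.5 × 10⁻⁴ → stable
Every interval has Δρ > 0: the column is stably stratified throughout.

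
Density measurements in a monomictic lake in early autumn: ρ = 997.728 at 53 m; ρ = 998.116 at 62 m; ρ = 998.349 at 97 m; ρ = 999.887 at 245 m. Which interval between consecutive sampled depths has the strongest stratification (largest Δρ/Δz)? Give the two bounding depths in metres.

Compute the density gradient over each adjacent pair:
  53–62 m: Δρ/Δz = 0.388/9 = 0.043 kg m⁻⁴
  62–97 m: Δρ/Δz = 0.233/35 = 6.7 × 10⁻³ kg m⁻⁴
  97–245 m: Δρ/Δz = 1.538/148 = 0.010 kg m⁻⁴
The largest gradient is in the 53–62 m interval — the pycnocline.

53–62 m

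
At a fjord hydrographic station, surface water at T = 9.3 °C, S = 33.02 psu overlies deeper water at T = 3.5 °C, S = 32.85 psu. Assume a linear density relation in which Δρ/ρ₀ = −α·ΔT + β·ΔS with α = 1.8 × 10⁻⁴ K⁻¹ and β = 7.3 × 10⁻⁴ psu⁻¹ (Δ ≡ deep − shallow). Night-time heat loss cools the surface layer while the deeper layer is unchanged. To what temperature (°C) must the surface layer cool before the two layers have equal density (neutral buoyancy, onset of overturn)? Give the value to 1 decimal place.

4.2 °C

Neutral buoyancy requires Δρ = 0, i.e. −α(T_deep − T_surf′) + β(S_deep − S_surf) = 0.
T_surf′ = T_deep − (β/α)·ΔS = 3.5 − (7.3 × 10⁻⁴/1.8 × 10⁻⁴)·(-0.17) = 4.189 °C.
Cooling required: 9.3 − (4.189) = 5.111 °C.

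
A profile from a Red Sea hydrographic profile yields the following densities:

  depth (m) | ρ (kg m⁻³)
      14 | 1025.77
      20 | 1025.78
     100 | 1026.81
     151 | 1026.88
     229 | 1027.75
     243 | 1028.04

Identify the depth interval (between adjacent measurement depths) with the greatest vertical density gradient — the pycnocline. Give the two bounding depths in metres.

229–243 m

Compute the density gradient over each adjacent pair:
  14–20 m: Δρ/Δz = 0.01/6 = 1.7 × 10⁻³ kg m⁻⁴
  20–100 m: Δρ/Δz = 1.03/80 = 0.013 kg m⁻⁴
  100–151 m: Δρ/Δz = 0.07/51 = 1.4 × 10⁻³ kg m⁻⁴
  151–229 m: Δρ/Δz = 0.87/78 = 0.011 kg m⁻⁴
  229–243 m: Δρ/Δz = 0.29/14 = 0.021 kg m⁻⁴
The largest gradient is in the 229–243 m interval — the pycnocline.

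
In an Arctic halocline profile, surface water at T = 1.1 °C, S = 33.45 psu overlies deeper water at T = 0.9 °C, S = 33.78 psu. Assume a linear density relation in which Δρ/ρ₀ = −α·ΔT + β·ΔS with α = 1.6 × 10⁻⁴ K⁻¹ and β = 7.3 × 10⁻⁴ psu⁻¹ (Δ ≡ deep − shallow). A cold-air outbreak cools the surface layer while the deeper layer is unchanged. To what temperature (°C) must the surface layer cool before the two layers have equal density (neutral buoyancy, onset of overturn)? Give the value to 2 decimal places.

Neutral buoyancy requires Δρ = 0, i.e. −α(T_deep − T_surf′) + β(S_deep − S_surf) = 0.
T_surf′ = T_deep − (β/α)·ΔS = 0.9 − (7.3 × 10⁻⁴/1.6 × 10⁻⁴)·(+0.33) = -0.6056 °C.
Cooling required: 1.1 − (-0.6056) = 1.7056 °C.

-0.61 °C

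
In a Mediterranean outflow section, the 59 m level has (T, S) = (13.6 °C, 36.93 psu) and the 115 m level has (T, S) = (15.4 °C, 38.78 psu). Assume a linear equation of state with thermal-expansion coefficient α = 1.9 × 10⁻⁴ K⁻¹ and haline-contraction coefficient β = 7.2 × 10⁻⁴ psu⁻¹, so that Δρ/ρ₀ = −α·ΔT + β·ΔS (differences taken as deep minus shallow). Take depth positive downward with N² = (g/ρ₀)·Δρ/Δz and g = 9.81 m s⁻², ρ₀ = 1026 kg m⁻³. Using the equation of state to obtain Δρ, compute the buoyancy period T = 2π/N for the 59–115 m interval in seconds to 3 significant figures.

477 s

ΔT = +1.8 K, ΔS = +1.85 psu (deep − shallow).
Δρ/ρ₀ = −αΔT + βΔS = -3.42 × 10⁻⁴ + 1.332 × 10⁻³ = 9.90 × 10⁻⁴, so Δρ ≈ 1.016 kg m⁻³.
N² = (g/ρ₀)·Δρ/Δz = g·(Δρ/ρ₀)/Δz = 9.81 × 9.90 × 10⁻⁴ / 56 = 1.7343 × 10⁻⁴ s⁻².
N = √(1.7343 × 10⁻⁴) = 0.013169 rad s⁻¹ → T = 2π/N = 477.12 s ≈ 477 s.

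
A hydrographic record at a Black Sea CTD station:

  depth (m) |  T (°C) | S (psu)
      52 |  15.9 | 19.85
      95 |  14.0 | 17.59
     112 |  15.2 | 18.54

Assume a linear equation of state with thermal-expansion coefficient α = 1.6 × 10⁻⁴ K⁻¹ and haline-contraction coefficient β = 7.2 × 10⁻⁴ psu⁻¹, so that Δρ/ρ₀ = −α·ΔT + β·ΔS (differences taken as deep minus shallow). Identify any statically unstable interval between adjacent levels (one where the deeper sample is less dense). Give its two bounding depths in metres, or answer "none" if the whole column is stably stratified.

Evaluate Δρ/ρ₀ = −αΔT + βΔS across each adjacent pair:
  52–95 m: −αΔT+βΔS = −(1.6 × 10⁻⁴)(-1.9)+(7.2 × 10⁻⁴)(-2.26) = -1.3 × 10⁻³ → UNSTABLE
  95–112 m: −αΔT+βΔS = −(1.6 × 10⁻⁴)(+1.2)+(7.2 × 10⁻⁴)(+0.95) = 4.9 × 10⁻⁴ → stable
The 52–95 m interval has Δρ < 0: lighter water underlies denser water.

52–95 m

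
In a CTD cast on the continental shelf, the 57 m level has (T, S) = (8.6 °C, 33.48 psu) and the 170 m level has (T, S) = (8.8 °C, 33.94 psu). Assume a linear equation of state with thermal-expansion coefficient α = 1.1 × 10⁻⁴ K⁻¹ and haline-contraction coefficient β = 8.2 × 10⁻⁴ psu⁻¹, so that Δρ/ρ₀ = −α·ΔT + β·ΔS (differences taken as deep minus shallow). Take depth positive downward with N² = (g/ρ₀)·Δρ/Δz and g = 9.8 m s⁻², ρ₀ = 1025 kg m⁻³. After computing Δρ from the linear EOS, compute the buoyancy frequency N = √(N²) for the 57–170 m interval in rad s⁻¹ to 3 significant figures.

ΔT = +0.2 K, ΔS = +0.46 psu (deep − shallow).
Δρ/ρ₀ = −αΔT + βΔS = -2.20 × 10⁻⁵ + 3.772 × 10⁻⁴ = 3.552 × 10⁻⁴, so Δρ ≈ 0.3641 kg m⁻³.
N² = (g/ρ₀)·Δρ/Δz = g·(Δρ/ρ₀)/Δz = 9.8 × 3.552 × 10⁻⁴ / 113 = 3.0805 × 10⁻⁵ s⁻².
N = √(3.0805 × 10⁻⁵) = 5.5502 × 10⁻³ rad s⁻¹ ≈ 5.55 × 10⁻³ rad s⁻¹.

5.55 × 10⁻³ rad s⁻¹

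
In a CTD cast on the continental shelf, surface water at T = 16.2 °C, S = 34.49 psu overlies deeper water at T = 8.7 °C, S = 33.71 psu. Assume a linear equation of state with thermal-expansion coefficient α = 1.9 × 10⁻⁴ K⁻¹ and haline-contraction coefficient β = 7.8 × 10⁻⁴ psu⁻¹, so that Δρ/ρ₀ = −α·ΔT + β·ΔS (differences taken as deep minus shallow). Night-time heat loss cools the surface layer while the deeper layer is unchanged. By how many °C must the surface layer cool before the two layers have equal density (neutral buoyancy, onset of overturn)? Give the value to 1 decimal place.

4.3 °C

Neutral buoyancy requires Δρ = 0, i.e. −α(T_deep − T_surf′) + β(S_deep − S_surf) = 0.
T_surf′ = T_deep − (β/α)·ΔS = 8.7 − (7.8 × 10⁻⁴/1.9 × 10⁻⁴)·(-0.78) = 11.902 °C.
Cooling required: 16.2 − (11.902) = 4.298 °C.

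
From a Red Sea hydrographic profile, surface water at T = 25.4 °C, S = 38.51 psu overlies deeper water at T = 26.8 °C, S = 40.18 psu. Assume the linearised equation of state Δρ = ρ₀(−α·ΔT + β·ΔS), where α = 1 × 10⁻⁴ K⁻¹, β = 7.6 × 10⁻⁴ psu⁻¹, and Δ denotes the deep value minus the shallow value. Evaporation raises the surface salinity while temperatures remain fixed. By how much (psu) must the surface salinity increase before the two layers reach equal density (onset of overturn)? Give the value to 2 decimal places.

Neutral buoyancy requires −α(T_deep − T_surf) + β(S_deep − S_surf′) = 0.
S_surf′ = S_deep − (α/β)·ΔT = 40.18 − (1 × 10⁻⁴/7.6 × 10⁻⁴)·(+1.4) = 39.9958 psu.
Increase required: 39.9958 − 38.51 = 1.4858 psu.

1.49 psu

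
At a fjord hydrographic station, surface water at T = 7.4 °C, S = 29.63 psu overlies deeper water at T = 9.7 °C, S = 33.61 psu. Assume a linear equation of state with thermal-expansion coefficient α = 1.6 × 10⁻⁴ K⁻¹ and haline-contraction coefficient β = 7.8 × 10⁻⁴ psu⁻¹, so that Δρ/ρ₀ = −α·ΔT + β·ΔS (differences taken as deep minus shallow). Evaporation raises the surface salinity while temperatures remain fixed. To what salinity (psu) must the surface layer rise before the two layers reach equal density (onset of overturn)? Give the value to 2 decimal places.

Neutral buoyancy requires −α(T_deep − T_surf) + β(S_deep − S_surf′) = 0.
S_surf′ = S_deep − (α/β)·ΔT = 33.61 − (1.6 × 10⁻⁴/7.8 × 10⁻⁴)·(+2.3) = 33.1382 psu.
Increase required: 33.1382 − 29.63 = 3.5082 psu.

33.14 psu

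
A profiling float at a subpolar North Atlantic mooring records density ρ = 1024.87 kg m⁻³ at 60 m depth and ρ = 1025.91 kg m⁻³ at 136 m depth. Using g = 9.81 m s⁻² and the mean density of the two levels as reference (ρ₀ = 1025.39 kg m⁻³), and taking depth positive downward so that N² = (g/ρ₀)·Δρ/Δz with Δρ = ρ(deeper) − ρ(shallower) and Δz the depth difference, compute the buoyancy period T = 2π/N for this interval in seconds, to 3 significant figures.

Δρ = 1025.91 − 1024.87 = 1.04 kg m⁻³ over Δz = 136 − 60 = 76 m.
N² = (9.81/1025.39) × (1.04/76) = 1.3092 × 10⁻⁴ s⁻².
N = √(1.3092 × 10⁻⁴) = 0.011442 rad s⁻¹, so T = 2π/N = 549.13 s ≈ 549 s.

549 s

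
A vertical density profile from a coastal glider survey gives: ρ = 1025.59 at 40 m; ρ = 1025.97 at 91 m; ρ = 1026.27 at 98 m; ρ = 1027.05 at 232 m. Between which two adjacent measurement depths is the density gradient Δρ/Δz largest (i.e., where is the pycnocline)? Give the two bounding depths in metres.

Compute the density gradient over each adjacent pair:
  40–91 m: Δρ/Δz = 0.38/51 = 7.5 × 10⁻³ kg m⁻⁴
  91–98 m: Δρ/Δz = 0.30/7 = 0.043 kg m⁻⁴
  98–232 m: Δρ/Δz = 0.78/134 = 5.8 × 10⁻³ kg m⁻⁴
The largest gradient is in the 91–98 m interval — the pycnocline.

91–98 m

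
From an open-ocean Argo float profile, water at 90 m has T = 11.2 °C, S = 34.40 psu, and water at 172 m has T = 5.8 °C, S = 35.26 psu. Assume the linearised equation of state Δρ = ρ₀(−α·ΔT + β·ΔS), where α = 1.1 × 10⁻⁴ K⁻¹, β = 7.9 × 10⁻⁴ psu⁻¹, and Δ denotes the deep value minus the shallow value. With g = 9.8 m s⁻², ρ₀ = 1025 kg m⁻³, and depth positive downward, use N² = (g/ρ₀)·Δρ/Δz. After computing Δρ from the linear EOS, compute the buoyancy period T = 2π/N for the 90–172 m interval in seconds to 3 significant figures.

509 s

ΔT = -5.4 K, ΔS = +0.86 psu (deep − shallow).
Δρ/ρ₀ = −αΔT + βΔS = 5.94 × 10⁻⁴ + 6.794 × 10⁻⁴ = 1.2734 × 10⁻³, so Δρ ≈ 1.305 kg m⁻³.
N² = (g/ρ₀)·Δρ/Δz = g·(Δρ/ρ₀)/Δz = 9.8 × 1.2734 × 10⁻³ / 82 = 1.5219 × 10⁻⁴ s⁻².
N = √(1.5219 × 10⁻⁴) = 0.012337 rad s⁻¹ → T = 2π/N = 509.30 s ≈ 509 s.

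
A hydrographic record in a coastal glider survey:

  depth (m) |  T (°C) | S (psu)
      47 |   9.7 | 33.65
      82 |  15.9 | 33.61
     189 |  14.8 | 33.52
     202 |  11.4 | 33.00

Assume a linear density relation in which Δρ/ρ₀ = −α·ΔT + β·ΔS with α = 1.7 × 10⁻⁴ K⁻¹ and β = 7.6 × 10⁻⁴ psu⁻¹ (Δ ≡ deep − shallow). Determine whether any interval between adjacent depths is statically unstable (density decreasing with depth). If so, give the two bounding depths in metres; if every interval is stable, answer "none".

47–82 m

Evaluate Δρ/ρ₀ = −αΔT + βΔS across each adjacent pair:
  47–82 m: −αΔT+βΔS = −(1.7 × 10⁻⁴)(+6.2)+(7.6 × 10⁻⁴)(-0.04) = -1.1 × 10⁻³ → UNSTABLE
  82–189 m: −αΔT+βΔS = −(1.7 × 10⁻⁴)(-1.1)+(7.6 × 10⁻⁴)(-0.09) = 1.2 × 10⁻⁴ → stable
  189–202 m: −αΔT+βΔS = −(1.7 × 10⁻⁴)(-3.4)+(7.6 × 10⁻⁴)(-0.52) = 1.8 × 10⁻⁴ → stable
The 47–82 m interval has Δρ < 0: lighter water underlies denser water.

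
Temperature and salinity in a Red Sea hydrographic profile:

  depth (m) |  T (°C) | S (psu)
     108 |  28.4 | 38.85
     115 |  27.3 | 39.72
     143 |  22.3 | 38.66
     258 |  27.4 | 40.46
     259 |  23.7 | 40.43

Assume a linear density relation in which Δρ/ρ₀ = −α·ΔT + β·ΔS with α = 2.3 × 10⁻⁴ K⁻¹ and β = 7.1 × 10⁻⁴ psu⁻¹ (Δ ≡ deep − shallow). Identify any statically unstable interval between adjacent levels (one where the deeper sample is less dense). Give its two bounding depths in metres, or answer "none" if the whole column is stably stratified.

Evaluate Δρ/ρ₀ = −αΔT + βΔS across each adjacent pair:
  108–115 m: −αΔT+βΔS = −(2.3 × 10⁻⁴)(-1.1)+(7.1 × 10⁻⁴)(+0.87) = 8.7 × 10⁻⁴ → stable
  115–143 m: −αΔT+βΔS = −(2.3 × 10⁻⁴)(-5.0)+(7.1 × 10⁻⁴)(-1.06) = 4.0 × 10⁻⁴ → stable
  143–258 m: −αΔT+βΔS = −(2.3 × 10⁻⁴)(+5.1)+(7.1 × 10⁻⁴)(+1.80) = 1.1 × 10⁻⁴ → stable
  258–259 m: −αΔT+βΔS = −(2.3 × 10⁻⁴)(-3.7)+(7.1 × 10⁻⁴)(-0.03) = 8.3 × 10⁻⁴ → stable
Every interval has Δρ > 0: the column is stably stratified throughout.

none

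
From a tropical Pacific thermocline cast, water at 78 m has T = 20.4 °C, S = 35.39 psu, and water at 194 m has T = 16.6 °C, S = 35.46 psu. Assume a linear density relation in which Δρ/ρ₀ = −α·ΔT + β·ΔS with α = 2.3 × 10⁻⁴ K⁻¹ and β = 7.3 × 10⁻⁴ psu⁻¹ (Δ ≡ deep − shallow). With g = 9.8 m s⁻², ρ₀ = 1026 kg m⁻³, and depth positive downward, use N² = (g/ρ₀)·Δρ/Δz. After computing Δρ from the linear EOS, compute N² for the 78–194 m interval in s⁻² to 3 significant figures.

ΔT = -3.8 K, ΔS = +0.07 psu (deep − shallow).
Δρ/ρ₀ = −αΔT + βΔS = 8.74 × 10⁻⁴ + 5.11 × 10⁻⁵ = 9.251 × 10⁻⁴, so Δρ ≈ 0.9492 kg m⁻³.
N² = (g/ρ₀)·Δρ/Δz = g·(Δρ/ρ₀)/Δz = 9.8 × 9.251 × 10⁻⁴ / 116 = 7.8155 × 10⁻⁵ s⁻² ≈ 7.82 × 10⁻⁵ s⁻².

7.82 × 10⁻⁵ s⁻²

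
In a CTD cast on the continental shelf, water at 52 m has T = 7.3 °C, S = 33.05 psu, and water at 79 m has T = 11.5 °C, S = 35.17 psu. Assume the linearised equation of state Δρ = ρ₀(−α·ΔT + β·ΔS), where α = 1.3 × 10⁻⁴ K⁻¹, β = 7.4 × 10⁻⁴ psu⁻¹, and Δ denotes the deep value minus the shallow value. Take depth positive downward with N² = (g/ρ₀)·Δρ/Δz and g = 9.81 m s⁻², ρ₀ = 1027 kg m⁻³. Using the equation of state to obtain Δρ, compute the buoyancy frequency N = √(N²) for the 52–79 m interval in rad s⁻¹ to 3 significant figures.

0.0193 rad s⁻¹

ΔT = +4.2 K, ΔS = +2.12 psu (deep − shallow).
Δρ/ρ₀ = −αΔT + βΔS = -5.46 × 10⁻⁴ + 1.5688 × 10⁻³ = 1.0228 × 10⁻³, so Δρ ≈ 1.050 kg m⁻³.
N² = (g/ρ₀)·Δρ/Δz = g·(Δρ/ρ₀)/Δz = 9.81 × 1.0228 × 10⁻³ / 27 = 3.7162 × 10⁻⁴ s⁻².
N = √(3.7162 × 10⁻⁴) = 0.019277 rad s⁻¹ ≈ 0.0193 rad s⁻¹.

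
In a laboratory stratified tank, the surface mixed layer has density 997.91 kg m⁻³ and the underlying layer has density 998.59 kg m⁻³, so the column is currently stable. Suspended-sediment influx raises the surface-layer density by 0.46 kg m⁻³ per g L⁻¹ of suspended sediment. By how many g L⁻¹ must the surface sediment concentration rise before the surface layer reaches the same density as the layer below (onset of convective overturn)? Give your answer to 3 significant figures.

1.48 g L⁻¹

Density deficit of the surface layer: 998.59 − 997.91 = 0.68 kg m⁻³.
Required change = 0.68 / 0.46 = 1.48 g L⁻¹.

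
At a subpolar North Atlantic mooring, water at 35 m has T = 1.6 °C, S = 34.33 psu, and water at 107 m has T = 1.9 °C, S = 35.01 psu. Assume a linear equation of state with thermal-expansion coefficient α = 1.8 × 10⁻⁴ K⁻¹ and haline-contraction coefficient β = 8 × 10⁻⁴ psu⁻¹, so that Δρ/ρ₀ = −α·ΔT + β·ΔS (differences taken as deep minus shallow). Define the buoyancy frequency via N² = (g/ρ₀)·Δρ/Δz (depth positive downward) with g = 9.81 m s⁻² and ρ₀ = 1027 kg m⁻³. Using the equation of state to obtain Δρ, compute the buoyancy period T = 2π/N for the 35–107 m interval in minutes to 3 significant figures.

ΔT = +0.3 K, ΔS = +0.68 psu (deep − shallow).
Δρ/ρ₀ = −αΔT + βΔS = -5.40 × 10⁻⁵ + 5.44 × 10⁻⁴ = 4.90 × 10⁻⁴, so Δρ ≈ 0.5032 kg m⁻³.
N² = (g/ρ₀)·Δρ/Δz = g·(Δρ/ρ₀)/Δz = 9.81 × 4.90 × 10⁻⁴ / 72 = 6.6763 × 10⁻⁵ s⁻².
N = √(6.6763 × 10⁻⁵) = 8.1709 × 10⁻³ rad s⁻¹ → T = 2π/N = 768.97 s = 12.816 min ≈ 12.8 min.

12.8 min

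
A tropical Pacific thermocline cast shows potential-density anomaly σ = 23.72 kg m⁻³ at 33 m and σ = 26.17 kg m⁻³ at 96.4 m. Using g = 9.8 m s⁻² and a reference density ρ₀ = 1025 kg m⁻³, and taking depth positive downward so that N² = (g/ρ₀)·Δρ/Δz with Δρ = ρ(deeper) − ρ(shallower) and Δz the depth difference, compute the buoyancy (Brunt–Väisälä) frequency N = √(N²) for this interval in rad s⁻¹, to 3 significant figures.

0.0192 rad s⁻¹

Δρ = 1026.17 − 1023.72 = 2.45 kg m⁻³ over Δz = 96.4 − 33 = 63.4 m.
N² = (9.8/1025) × (2.45/63.4) = 3.6947 × 10⁻⁴ s⁻².
N = √(3.6947 × 10⁻⁴) = 0.019222 rad s⁻¹ ≈ 0.0192 rad s⁻¹.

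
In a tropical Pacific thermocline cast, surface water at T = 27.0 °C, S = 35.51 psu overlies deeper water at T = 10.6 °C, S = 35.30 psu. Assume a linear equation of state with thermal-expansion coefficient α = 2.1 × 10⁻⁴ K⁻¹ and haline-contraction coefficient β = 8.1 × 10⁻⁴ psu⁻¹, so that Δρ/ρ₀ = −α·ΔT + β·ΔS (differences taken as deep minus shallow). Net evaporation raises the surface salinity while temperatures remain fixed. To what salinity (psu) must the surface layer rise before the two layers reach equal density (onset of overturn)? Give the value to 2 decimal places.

Neutral buoyancy requires −α(T_deep − T_surf) + β(S_deep − S_surf′) = 0.
S_surf′ = S_deep − (α/β)·ΔT = 35.30 − (2.1 × 10⁻⁴/8.1 × 10⁻⁴)·(-16.4) = 39.5519 psu.
Increase required: 39.5519 − 35.51 = 4.0419 psu.

39.55 psu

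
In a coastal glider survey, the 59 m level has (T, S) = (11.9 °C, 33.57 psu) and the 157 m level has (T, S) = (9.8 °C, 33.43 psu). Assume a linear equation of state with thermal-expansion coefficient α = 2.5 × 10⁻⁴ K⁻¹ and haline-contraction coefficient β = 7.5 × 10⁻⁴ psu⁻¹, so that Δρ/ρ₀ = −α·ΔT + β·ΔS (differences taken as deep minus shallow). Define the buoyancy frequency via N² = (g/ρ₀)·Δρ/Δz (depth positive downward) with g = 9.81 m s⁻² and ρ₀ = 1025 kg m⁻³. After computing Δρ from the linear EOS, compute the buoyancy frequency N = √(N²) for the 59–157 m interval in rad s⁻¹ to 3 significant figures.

ΔT = -2.1 K, ΔS = -0.14 psu (deep − shallow).
Δρ/ρ₀ = −αΔT + βΔS = 5.25 × 10⁻⁴ − 1.05 × 10⁻⁴ = 4.20 × 10⁻⁴, so Δρ ≈ 0.4305 kg m⁻³.
N² = (g/ρ₀)·Δρ/Δz = g·(Δρ/ρ₀)/Δz = 9.81 × 4.20 × 10⁻⁴ / 98 = 4.2043 × 10⁻⁵ s⁻².
N = √(4.2043 × 10⁻⁵) = 6.4841 × 10⁻³ rad s⁻¹ ≈ 6.48 × 10⁻³ rad s⁻¹.

6.48 × 10⁻³ rad s⁻¹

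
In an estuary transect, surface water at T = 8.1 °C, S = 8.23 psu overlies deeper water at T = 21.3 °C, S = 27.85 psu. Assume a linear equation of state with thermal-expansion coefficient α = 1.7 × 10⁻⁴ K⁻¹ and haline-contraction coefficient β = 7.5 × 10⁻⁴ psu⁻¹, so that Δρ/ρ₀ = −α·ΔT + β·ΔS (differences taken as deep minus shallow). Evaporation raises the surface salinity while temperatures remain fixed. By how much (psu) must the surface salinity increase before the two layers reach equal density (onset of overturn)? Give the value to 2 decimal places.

16.63 psu

Neutral buoyancy requires −α(T_deep − T_surf) + β(S_deep − S_surf′) = 0.
S_surf′ = S_deep − (α/β)·ΔT = 27.85 − (1.7 × 10⁻⁴/7.5 × 10⁻⁴)·(+13.2) = 24.8580 psu.
Increase required: 24.8580 − 8.23 = 16.6280 psu.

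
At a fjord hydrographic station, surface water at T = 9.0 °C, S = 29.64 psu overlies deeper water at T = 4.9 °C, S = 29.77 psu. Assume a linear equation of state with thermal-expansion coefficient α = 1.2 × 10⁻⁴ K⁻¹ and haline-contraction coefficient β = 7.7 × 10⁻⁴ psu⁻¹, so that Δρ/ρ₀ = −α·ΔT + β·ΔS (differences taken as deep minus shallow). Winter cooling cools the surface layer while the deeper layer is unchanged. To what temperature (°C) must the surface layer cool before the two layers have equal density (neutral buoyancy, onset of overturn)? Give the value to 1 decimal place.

Neutral buoyancy requires Δρ = 0, i.e. −α(T_deep − T_surf′) + β(S_deep − S_surf) = 0.
T_surf′ = T_deep − (β/α)·ΔS = 4.9 − (7.7 × 10⁻⁴/1.2 × 10⁻⁴)·(+0.13) = 4.066 °C.
Cooling required: 9.0 − (4.066) = 4.934 °C.

4.1 °C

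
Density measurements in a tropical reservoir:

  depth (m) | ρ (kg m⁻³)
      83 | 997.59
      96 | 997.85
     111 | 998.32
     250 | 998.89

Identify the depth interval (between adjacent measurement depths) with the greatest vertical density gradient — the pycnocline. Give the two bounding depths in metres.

Compute the density gradient over each adjacent pair:
  83–96 m: Δρ/Δz = 0.26/13 = 0.020 kg m⁻⁴
  96–111 m: Δρ/Δz = 0.47/15 = 0.031 kg m⁻⁴
  111–250 m: Δρ/Δz = 0.57/139 = 4.1 × 10⁻³ kg m⁻⁴
The largest gradient is in the 96–111 m interval — the pycnocline.

96–111 m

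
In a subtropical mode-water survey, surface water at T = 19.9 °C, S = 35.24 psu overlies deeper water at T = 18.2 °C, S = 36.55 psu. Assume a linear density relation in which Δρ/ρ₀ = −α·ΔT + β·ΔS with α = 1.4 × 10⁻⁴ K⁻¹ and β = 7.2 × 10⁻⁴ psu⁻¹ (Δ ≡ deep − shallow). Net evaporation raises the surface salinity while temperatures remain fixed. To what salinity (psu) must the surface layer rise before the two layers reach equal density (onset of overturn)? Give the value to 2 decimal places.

Neutral buoyancy requires −α(T_deep − T_surf) + β(S_deep − S_surf′) = 0.
S_surf′ = S_deep − (α/β)·ΔT = 36.55 − (1.4 × 10⁻⁴/7.2 × 10⁻⁴)·(-1.7) = 36.8806 psu.
Increase required: 36.8806 − 35.24 = 1.6406 psu.

36.88 psu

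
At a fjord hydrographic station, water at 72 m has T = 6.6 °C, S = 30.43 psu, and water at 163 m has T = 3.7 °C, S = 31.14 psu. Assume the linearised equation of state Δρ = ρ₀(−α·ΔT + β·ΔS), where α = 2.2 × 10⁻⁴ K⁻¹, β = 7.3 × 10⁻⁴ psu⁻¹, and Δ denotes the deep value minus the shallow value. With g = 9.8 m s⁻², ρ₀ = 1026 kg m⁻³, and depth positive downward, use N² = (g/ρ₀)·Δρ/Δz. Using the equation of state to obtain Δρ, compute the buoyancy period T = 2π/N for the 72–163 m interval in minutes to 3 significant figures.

9.38 min

ΔT = -2.9 K, ΔS = +0.71 psu (deep − shallow).
Δρ/ρ₀ = −αΔT + βΔS = 6.38 × 10⁻⁴ + 5.183 × 10⁻⁴ = 1.1563 × 10⁻³, so Δρ ≈ 1.186 kg m⁻³.
N² = (g/ρ₀)·Δρ/Δz = g·(Δρ/ρ₀)/Δz = 9.8 × 1.1563 × 10⁻³ / 91 = 1.2452 × 10⁻⁴ s⁻².
N = √(1.2452 × 10⁻⁴) = 0.011159 rad s⁻¹ → T = 2π/N = 563.06 s = 9.3843 min ≈ 9.38 min.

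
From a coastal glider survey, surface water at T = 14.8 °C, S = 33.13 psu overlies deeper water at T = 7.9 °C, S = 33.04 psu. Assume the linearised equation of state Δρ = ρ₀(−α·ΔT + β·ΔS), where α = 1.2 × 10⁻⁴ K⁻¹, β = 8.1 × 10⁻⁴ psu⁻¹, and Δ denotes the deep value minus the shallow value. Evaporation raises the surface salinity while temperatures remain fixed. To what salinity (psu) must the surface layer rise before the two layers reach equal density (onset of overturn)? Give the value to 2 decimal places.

34.06 psu

Neutral buoyancy requires −α(T_deep − T_surf) + β(S_deep − S_surf′) = 0.
S_surf′ = S_deep − (α/β)·ΔT = 33.04 − (1.2 × 10⁻⁴/8.1 × 10⁻⁴)·(-6.9) = 34.0622 psu.
Increase required: 34.0622 − 33.13 = 0.9322 psu.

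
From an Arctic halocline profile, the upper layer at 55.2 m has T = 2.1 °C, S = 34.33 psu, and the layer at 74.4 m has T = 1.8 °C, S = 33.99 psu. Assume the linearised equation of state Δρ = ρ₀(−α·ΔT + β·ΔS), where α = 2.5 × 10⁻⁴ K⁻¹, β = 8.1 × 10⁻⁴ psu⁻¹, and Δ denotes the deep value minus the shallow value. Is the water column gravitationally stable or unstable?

ΔT = 1.8 − 2.1 = -0.3 K and ΔS = 33.99 − 34.33 = -0.34 psu (deep − shallow).
−αΔT = 7.50 × 10⁻⁵; βΔS = -2.754 × 10⁻⁴; sum Δρ/ρ₀ = -2.004 × 10⁻⁴.
Δρ/ρ₀ < 0, so Δρ < 0: deeper water is lighter → statically unstable; the column would overturn.

unstable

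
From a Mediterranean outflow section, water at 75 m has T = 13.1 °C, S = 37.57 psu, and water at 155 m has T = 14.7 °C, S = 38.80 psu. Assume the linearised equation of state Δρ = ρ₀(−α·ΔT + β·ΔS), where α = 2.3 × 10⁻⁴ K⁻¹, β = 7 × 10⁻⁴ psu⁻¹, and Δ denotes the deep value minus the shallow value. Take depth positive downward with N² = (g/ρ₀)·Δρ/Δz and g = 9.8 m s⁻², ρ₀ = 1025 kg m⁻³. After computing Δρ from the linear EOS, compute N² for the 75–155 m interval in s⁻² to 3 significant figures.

ΔT = +1.6 K, ΔS = +1.23 psu (deep − shallow).
Δρ/ρ₀ = −αΔT + βΔS = -3.68 × 10⁻⁴ + 8.61 × 10⁻⁴ = 4.93 × 10⁻⁴, so Δρ ≈ 0.5053 kg m⁻³.
N² = (g/ρ₀)·Δρ/Δz = g·(Δρ/ρ₀)/Δz = 9.8 × 4.93 × 10⁻⁴ / 80 = 6.0392 × 10⁻⁵ s⁻² ≈ 6.04 × 10⁻⁵ s⁻².

6.04 × 10⁻⁵ s⁻²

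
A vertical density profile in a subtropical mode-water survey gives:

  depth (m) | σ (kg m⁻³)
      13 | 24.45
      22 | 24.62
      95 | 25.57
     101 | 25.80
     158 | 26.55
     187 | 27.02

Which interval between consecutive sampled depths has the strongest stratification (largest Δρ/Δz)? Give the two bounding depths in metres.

Compute the density gradient over each adjacent pair:
  13–22 m: Δρ/Δz = 0.17/9 = 0.019 kg m⁻⁴
  22–95 m: Δρ/Δz = 0.95/73 = 0.013 kg m⁻⁴
  95–101 m: Δρ/Δz = 0.23/6 = 0.038 kg m⁻⁴
  101–158 m: Δρ/Δz = 0.75/57 = 0.013 kg m⁻⁴
  158–187 m: Δρ/Δz = 0.47/29 = 0.016 kg m⁻⁴
The largest gradient is in the 95–101 m interval — the pycnocline.

95–101 m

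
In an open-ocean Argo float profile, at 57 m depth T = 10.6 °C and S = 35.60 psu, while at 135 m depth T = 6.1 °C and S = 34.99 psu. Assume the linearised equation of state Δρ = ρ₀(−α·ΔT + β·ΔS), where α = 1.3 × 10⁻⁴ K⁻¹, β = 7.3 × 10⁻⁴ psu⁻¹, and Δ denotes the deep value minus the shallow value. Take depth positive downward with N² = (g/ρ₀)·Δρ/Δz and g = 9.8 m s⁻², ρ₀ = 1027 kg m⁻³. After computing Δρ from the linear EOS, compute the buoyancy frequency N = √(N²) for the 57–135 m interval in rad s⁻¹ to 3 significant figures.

ΔT = -4.5 K, ΔS = -0.61 psu (deep − shallow).
Δρ/ρ₀ = −αΔT + βΔS = 5.85 × 10⁻⁴ − 4.453 × 10⁻⁴ = 1.397 × 10⁻⁴, so Δρ ≈ 0.1435 kg m⁻³.
N² = (g/ρ₀)·Δρ/Δz = g·(Δρ/ρ₀)/Δz = 9.8 × 1.397 × 10⁻⁴ / 78 = 1.7552 × 10⁻⁵ s⁻².
N = √(1.7552 × 10⁻⁵) = 4.1895 × 10⁻³ rad s⁻¹ ≈ 4.19 × 10⁻³ rad s⁻¹.

4.19 × 10⁻³ rad s⁻¹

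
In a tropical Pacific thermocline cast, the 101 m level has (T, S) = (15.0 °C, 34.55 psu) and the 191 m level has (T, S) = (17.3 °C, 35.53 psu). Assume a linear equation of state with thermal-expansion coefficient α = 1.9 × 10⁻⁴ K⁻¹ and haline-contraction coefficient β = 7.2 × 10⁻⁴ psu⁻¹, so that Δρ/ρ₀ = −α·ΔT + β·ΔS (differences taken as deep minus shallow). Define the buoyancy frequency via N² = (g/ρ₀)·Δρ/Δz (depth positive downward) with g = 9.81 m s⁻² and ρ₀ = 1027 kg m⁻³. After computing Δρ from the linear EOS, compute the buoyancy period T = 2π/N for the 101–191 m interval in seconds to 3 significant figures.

ΔT = +2.3 K, ΔS = +0.98 psu (deep − shallow).
Δρ/ρ₀ = −αΔT + βΔS = -4.37 × 10⁻⁴ + 7.056 × 10⁻⁴ = 2.686 × 10⁻⁴, so Δρ ≈ 0.2759 kg m⁻³.
N² = (g/ρ₀)·Δρ/Δz = g·(Δρ/ρ₀)/Δz = 9.81 × 2.686 × 10⁻⁴ / 90 = 2.9277 × 10⁻⁵ s⁻².
N = √(2.9277 × 10⁻⁵) = 5.4108 × 10⁻³ rad s⁻¹ → T = 2π/N = 1.1612 × 10³ s ≈ 1.16 × 10³ s.

1.16 × 10³ s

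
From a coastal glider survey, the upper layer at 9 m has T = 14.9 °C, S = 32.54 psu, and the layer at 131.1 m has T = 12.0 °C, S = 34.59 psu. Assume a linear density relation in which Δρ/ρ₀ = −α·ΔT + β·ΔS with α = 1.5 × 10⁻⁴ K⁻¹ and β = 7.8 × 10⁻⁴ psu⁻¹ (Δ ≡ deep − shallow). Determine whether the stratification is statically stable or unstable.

ΔT = 12.0 − 14.9 = -2.9 K and ΔS = 34.59 − 32.54 = +2.05 psu (deep − shallow).
−αΔT = 4.35 × 10⁻⁴; βΔS = 1.599 × 10⁻³; sum Δρ/ρ₀ = 2.034 × 10⁻³.
Δρ/ρ₀ > 0, so Δρ > 0: deeper water is denser → statically stable.

stable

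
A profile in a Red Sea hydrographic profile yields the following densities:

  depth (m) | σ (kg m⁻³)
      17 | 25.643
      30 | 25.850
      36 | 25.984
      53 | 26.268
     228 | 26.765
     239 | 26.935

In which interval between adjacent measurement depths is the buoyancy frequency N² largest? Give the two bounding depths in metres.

Compute the density gradient over each adjacent pair:
  17–30 m: Δρ/Δz = 0.207/13 = 0.016 kg m⁻⁴
  30–36 m: Δρ/Δz = 0.134/6 = 0.022 kg m⁻⁴
  36–53 m: Δρ/Δz = 0.284/17 = 0.017 kg m⁻⁴
  53–228 m: Δρ/Δz = 0.497/175 = 2.8 × 10⁻³ kg m⁻⁴
  228–239 m: Δρ/Δz = 0.170/11 = 0.015 kg m⁻⁴
The largest gradient is in the 30–36 m interval — the pycnocline.

30–36 m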